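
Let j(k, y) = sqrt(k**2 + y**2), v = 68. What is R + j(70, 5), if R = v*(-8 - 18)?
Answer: -1768 + 5*sqrt(197) ≈ -1697.8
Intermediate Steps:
R = -1768 (R = 68*(-8 - 18) = 68*(-26) = -1768)
R + j(70, 5) = -1768 + sqrt(70**2 + 5**2) = -1768 + sqrt(4900 + 25) = -1768 + sqrt(4925) = -1768 + 5*sqrt(197)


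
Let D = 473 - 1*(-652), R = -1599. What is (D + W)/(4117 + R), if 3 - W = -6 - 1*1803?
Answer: 2937/2518 ≈ 1.1664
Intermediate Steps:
D = 1125 (D = 473 + 652 = 1125)
W = 1812 (W = 3 - (-6 - 1*1803) = 3 - (-6 - 1803) = 3 - 1*(-1809) = 3 + 1809 = 1812)
(D + W)/(4117 + R) = (1125 + 1812)/(4117 - 1599) = 2937/2518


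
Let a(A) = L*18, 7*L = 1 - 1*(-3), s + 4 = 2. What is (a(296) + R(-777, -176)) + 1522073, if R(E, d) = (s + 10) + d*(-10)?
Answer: 10666959/7 ≈ 1.5239e+6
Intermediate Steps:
s = -2 (s = -4 + 2 = -2)
L = 4/7 (L = (1 - 1*(-3))/7 = (1 + 3)/7 = (⅐)*4 = 4/7 ≈ 0.57143)
a(A) = 72/7 (a(A) = (4/7)*18 = 72/7)
R(E, d) = 8 - 10*d (R(E, d) = (-2 + 10) + d*(-10) = 8 - 10*d)
(a(296) + R(-777, -176)) + 1522073 = (72/7 + (8 - 10*(-176))) + 1522073 = (72/7 + (8 + 1760)) + 1522073 = (72/7 + 1768) + 1522073 = 12448/7 + 1522073 = 10666959/7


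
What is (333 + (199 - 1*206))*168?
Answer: 54768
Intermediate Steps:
(333 + (199 - 1*206))*168 = (333 + (199 - 206))*168 = (333 - 7)*168 = 326*168 = 54768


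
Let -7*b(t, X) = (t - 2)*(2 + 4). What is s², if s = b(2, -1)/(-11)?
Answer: 0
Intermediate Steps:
b(t, X) = 12/7 - 6*t/7 (b(t, X) = -(t - 2)*(2 + 4)/7 = -(-2 + t)*6/7 = -(-12 + 6*t)/7 = 12/7 - 6*t/7)
s = 0 (s = (12/7 - 6/7*2)/(-11) = (12/7 - 12/7)*(-1/11) = 0*(-1/11) = 0)
s² = 0² = 0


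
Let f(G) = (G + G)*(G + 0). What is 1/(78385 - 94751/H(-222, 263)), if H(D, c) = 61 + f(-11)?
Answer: 303/23655904 ≈ 1.2809e-5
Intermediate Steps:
f(G) = 2*G² (f(G) = (2*G)*G = 2*G²)
H(D, c) = 303 (H(D, c) = 61 + 2*(-11)² = 61 + 2*121 = 61 + 242 = 303)
1/(78385 - 94751/H(-222, 263)) = 1/(78385 - 94751/303) = 1/(23655904/303) = 303/23655904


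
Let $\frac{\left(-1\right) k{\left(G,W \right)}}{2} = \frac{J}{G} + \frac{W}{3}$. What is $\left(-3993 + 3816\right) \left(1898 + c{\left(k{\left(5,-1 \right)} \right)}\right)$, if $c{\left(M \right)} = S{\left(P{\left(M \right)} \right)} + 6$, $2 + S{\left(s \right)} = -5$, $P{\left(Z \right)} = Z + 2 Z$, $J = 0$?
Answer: $-335769$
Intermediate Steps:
$k{\left(G,W \right)} = - \frac{2 W}{3}$ ($k{\left(G,W \right)} = - 2 \left(\frac{0}{G} + \frac{W}{3}\right) = - 2 \left(0 + W \frac{1}{3}\right) = - 2 \left(0 + \frac{W}{3}\right) = - 2 \frac{W}{3} = - \frac{2 W}{3}$)
$P{\left(Z \right)} = 3 Z$
$S{\left(s \right)} = -7$ ($S{\left(s \right)} = -2 - 5 = -7$)
$c{\left(M \right)} = -1$ ($c{\left(M \right)} = -7 + 6 = -1$)
$\left(-3993 + 3816\right) \left(1898 + c{\left(k{\left(5,-1 \right)} \right)}\right) = \left(-3993 + 3816\right) \left(1898 - 1\right) = \left(-177\right) 1897 = -335769$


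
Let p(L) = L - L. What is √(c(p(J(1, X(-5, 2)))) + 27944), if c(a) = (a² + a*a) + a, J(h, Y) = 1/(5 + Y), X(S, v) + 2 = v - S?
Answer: 2*√6986 ≈ 167.16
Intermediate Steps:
X(S, v) = -2 + v - S (X(S, v) = -2 + (v - S) = -2 + v - S)
p(L) = 0
c(a) = a + 2*a² (c(a) = (a² + a²) + a = 2*a² + a = a + 2*a²)
√(c(p(J(1, X(-5, 2)))) + 27944) = √(0*(1 + 2*0) + 27944) = √(0*(1 + 0) + 27944) = √(0*1 + 27944) = √(0 + 27944) = √27944 = 2*√6986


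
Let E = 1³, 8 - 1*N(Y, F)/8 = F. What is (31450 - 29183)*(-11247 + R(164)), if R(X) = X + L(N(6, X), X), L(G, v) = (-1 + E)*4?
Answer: -25125161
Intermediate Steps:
N(Y, F) = 64 - 8*F
E = 1
L(G, v) = 0 (L(G, v) = (-1 + 1)*4 = 0*4 = 0)
R(X) = X (R(X) = X + 0 = X)
(31450 - 29183)*(-11247 + R(164)) = (31450 - 29183)*(-11247 + 164) = 2267*(-11083) = -25125161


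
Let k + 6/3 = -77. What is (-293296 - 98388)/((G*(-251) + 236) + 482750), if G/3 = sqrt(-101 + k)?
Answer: -23647236053/29172192227 - 221203539*I*sqrt(5)/29172192227 ≈ -0.81061 - 0.016955*I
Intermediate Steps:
k = -79 (k = -2 - 77 = -79)
G = 18*I*sqrt(5) (G = 3*sqrt(-101 - 79) = 3*sqrt(-180) = 3*(6*I*sqrt(5)) = 18*I*sqrt(5) ≈ 40.249*I)
(-293296 - 98388)/((G*(-251) + 236) + 482750) = (-293296 - 98388)/(((18*I*sqrt(5))*(-251) + 236) + 482750) = -391684/((-4518*I*sqrt(5) + 236) + 482750) = -391684/((236 - 4518*I*sqrt(5)) + 482750) = -391684/(482986 - 4518*I*sqrt(5))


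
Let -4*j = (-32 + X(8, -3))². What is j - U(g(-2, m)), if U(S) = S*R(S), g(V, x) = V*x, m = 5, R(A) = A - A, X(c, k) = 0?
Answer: -256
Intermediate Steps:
R(A) = 0
j = -256 (j = -(-32 + 0)²/4 = -¼*(-32)² = -¼*1024 = -256)
U(S) = 0 (U(S) = S*0 = 0)
j - U(g(-2, m)) = -256 - 1*0 = -256 + 0 = -256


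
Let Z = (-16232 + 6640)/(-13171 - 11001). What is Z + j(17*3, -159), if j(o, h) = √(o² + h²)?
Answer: 2398/6043 + 3*√3098 ≈ 167.38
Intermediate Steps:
j(o, h) = √(h² + o²)
Z = 2398/6043 (Z = -9592/(-24172) = -9592*(-1/24172) = 2398/6043 ≈ 0.39682)
Z + j(17*3, -159) = 2398/6043 + √((-159)² + (17*3)²) = 2398/6043 + √(25281 + 51²) = 2398/6043 + √(25281 + 2601) = 2398/6043 + √27882 = 2398/6043 + 3*√3098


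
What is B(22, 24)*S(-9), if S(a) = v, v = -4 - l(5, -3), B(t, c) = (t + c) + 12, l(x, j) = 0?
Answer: -232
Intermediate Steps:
B(t, c) = 12 + c + t (B(t, c) = (c + t) + 12 = 12 + c + t)
v = -4 (v = -4 - 1*0 = -4 + 0 = -4)
S(a) = -4
B(22, 24)*S(-9) = (12 + 24 + 22)*(-4) = 58*(-4) = -232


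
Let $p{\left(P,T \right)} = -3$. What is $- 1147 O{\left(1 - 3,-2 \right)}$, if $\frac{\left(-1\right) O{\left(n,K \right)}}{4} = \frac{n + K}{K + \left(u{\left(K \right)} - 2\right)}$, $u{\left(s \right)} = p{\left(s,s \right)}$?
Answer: $\frac{18352}{7} \approx 2621.7$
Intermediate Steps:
$u{\left(s \right)} = -3$
$O{\left(n,K \right)} = - \frac{4 \left(K + n\right)}{-5 + K}$ ($O{\left(n,K \right)} = - 4 \frac{n + K}{K - 5} = - 4 \frac{K + n}{K - 5} = - 4 \frac{K + n}{-5 + K} = - \frac{4 \left(K + n\right)}{-5 + K}$)
$- 1147 O{\left(1 - 3,-2 \right)} = - 1147 \frac{4 \left(\left(-1\right) \left(-2\right) - \left(1 - 3\right)\right)}{-5 - 2} = - 1147 \frac{4 \left(2 - \left(1 - 3\right)\right)}{-7} = - 1147 \cdot 4 \left(- \frac{1}{7}\right) \left(2 - -2\right) = - 1147 \cdot 4 \left(- \frac{1}{7}\right) \left(2 + 2\right) = - 1147 \cdot 4 \left(- \frac{1}{7}\right) 4 = \left(-1147\right) \left(- \frac{16}{7}\right) = \frac{18352}{7}$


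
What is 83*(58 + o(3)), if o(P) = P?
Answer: 5063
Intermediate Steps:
83*(58 + o(3)) = 83*(58 + 3) = 83*61 = 5063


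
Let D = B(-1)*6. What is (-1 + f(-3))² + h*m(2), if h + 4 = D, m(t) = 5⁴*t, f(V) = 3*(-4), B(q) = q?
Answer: -12331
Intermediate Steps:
f(V) = -12
D = -6 (D = -1*6 = -6)
m(t) = 625*t
h = -10 (h = -4 - 6 = -10)
(-1 + f(-3))² + h*m(2) = (-1 - 12)² - 6250*2 = (-13)² - 10*1250 = 169 - 12500 = -12331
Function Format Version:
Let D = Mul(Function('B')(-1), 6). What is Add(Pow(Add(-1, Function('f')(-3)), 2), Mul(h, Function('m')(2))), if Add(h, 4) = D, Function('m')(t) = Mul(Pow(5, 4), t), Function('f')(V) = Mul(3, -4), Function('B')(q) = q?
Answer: -12331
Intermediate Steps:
Function('f')(V) = -12
D = -6 (D = Mul(-1, 6) = -6)
Function('m')(t) = Mul(625, t)
h = -10 (h = Add(-4, -6) = -10)
Add(Pow(Add(-1, Function('f')(-3)), 2), Mul(h, Function('m')(2))) = Add(Pow(Add(-1, -12), 2), Mul(-10, Mul(625, 2))) = Add(Pow(-13, 2), Mul(-10, 1250)) = Add(169, -12500) = -12331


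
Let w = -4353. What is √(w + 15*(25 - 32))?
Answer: I*√4458 ≈ 66.768*I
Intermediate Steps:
√(w + 15*(25 - 32)) = √(-4353 + 15*(25 - 32)) = √(-4353 + 15*(-7)) = √(-4353 - 105) = √(-4458) = I*√4458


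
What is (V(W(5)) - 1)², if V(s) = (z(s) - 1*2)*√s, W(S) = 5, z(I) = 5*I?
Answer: 2646 - 46*√5 ≈ 2543.1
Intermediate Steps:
V(s) = √s*(-2 + 5*s) (V(s) = (5*s - 1*2)*√s = (5*s - 2)*√s = (-2 + 5*s)*√s = √s*(-2 + 5*s))
(V(W(5)) - 1)² = (√5*(-2 + 5*5) - 1)² = (√5*(-2 + 25) - 1)² = (√5*23 - 1)² = (23*√5 - 1)² = (-1 + 23*√5)²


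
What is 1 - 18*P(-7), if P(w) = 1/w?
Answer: 25/7 ≈ 3.5714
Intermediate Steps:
1 - 18*P(-7) = 1 - 18/(-7) = 1 - 18*(-⅐) = 1 + 18/7 = 25/7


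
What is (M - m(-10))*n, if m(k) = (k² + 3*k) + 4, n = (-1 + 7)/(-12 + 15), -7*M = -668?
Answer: 300/7 ≈ 42.857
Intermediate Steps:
M = 668/7 (M = -⅐*(-668) = 668/7 ≈ 95.429)
n = 2 (n = 6/3 = 6*(⅓) = 2)
m(k) = 4 + k² + 3*k
(M - m(-10))*n = (668/7 - (4 + (-10)² + 3*(-10)))*2 = (668/7 - (4 + 100 - 30))*2 = (668/7 - 1*74)*2 = (668/7 - 74)*2 = (150/7)*2 = 300/7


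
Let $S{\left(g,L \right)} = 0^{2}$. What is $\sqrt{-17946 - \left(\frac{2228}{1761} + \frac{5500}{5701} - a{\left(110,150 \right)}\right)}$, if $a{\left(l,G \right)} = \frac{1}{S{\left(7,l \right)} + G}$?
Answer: $\frac{i \sqrt{180901537187000560386}}{100394610} \approx 133.97 i$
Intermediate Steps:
$S{\left(g,L \right)} = 0$
$a{\left(l,G \right)} = \frac{1}{G}$ ($a{\left(l,G \right)} = \frac{1}{0 + G} = \frac{1}{G}$)
$\sqrt{-17946 - \left(\frac{2228}{1761} + \frac{5500}{5701} - a{\left(110,150 \right)}\right)} = \sqrt{-17946 - \left(- \frac{1}{150} + \frac{2228}{1761} + \frac{5500}{5701}\right)} = \sqrt{-17946 + \left(\frac{1}{150} - \left(\frac{5500}{5701} + \frac{2228}{1761}\right)\right)} = \sqrt{-17946 + \left(\frac{1}{150} - \frac{22387328}{10039461}\right)} = \sqrt{-17946 - \frac{1116019913}{501973050}} = \sqrt{- \frac{9009524375213}{501973050}} = \frac{i \sqrt{180901537187000560386}}{100394610}$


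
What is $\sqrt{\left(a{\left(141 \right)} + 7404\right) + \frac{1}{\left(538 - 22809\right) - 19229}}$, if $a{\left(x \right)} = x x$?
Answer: $\frac{\sqrt{469915912085}}{4150} \approx 165.18$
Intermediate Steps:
$a{\left(x \right)} = x^{2}$
$\sqrt{\left(a{\left(141 \right)} + 7404\right) + \frac{1}{\left(538 - 22809\right) - 19229}} = \sqrt{\left(141^{2} + 7404\right) + \frac{1}{\left(538 - 22809\right) - 19229}} = \sqrt{\left(19881 + 7404\right) + \frac{1}{\left(538 - 22809\right) - 19229}} = \sqrt{27285 + \frac{1}{-22271 - 19229}} = \sqrt{27285 + \frac{1}{-41500}} = \sqrt{27285 - \frac{1}{41500}} = \sqrt{\frac{1132327499}{41500}} = \frac{\sqrt{469915912085}}{4150}$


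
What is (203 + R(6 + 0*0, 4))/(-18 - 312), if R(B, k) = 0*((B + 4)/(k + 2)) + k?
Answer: -69/110 ≈ -0.62727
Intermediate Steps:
R(B, k) = k (R(B, k) = 0*((4 + B)/(2 + k)) + k = 0 + k = k)
(203 + R(6 + 0*0, 4))/(-18 - 312) = (203 + 4)/(-18 - 312) = 207/(-330) = 207*(-1/330) = -69/110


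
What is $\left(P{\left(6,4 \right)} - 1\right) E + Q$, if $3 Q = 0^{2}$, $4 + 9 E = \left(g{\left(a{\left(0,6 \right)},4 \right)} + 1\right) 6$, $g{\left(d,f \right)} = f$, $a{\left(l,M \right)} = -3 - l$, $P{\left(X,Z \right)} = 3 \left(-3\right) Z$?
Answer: $- \frac{962}{9} \approx -106.89$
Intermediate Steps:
$P{\left(X,Z \right)} = - 9 Z$
$E = \frac{26}{9}$ ($E = - \frac{4}{9} + \frac{\left(4 + 1\right) 6}{9} = - \frac{4}{9} + \frac{5 \cdot 6}{9} = - \frac{4}{9} + \frac{1}{9} \cdot 30 = - \frac{4}{9} + \frac{10}{3} = \frac{26}{9} \approx 2.8889$)
$Q = 0$ ($Q = \frac{0^{2}}{3} = \frac{1}{3} \cdot 0 = 0$)
$\left(P{\left(6,4 \right)} - 1\right) E + Q = \left(\left(-9\right) 4 - 1\right) \frac{26}{9} + 0 = \left(-36 - 1\right) \frac{26}{9} + 0 = \left(-37\right) \frac{26}{9} + 0 = - \frac{962}{9} + 0 = - \frac{962}{9}$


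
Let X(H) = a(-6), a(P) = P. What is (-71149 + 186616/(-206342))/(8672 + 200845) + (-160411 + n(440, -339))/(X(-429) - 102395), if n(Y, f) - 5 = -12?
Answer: 905307530099513/737836014985069 ≈ 1.2270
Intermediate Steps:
n(Y, f) = -7 (n(Y, f) = 5 - 12 = -7)
X(H) = -6
(-71149 + 186616/(-206342))/(8672 + 200845) + (-160411 + n(440, -339))/(X(-429) - 102395) = (-71149 + 186616/(-206342))/(8672 + 200845) + (-160411 - 7)/(-6 - 102395) = (-71149 + 186616*(-1/206342))/209517 - 160418/(-102401) = (-71149 - 93308/103171)*(1/209517) - 160418*(-1/102401) = -7340606787/103171*1/209517 + 160418/102401 = -2446868929/7205359469 + 160418/102401 = 905307530099513/737836014985069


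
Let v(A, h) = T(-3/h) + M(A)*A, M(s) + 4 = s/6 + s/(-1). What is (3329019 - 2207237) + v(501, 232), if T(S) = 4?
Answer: 1821229/2 ≈ 9.1061e+5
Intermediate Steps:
M(s) = -4 - 5*s/6 (M(s) = -4 + (s/6 + s/(-1)) = -4 + (s*(1/6) + s*(-1)) = -4 + (s/6 - s) = -4 - 5*s/6)
v(A, h) = 4 + A*(-4 - 5*A/6) (v(A, h) = 4 + (-4 - 5*A/6)*A = 4 + A*(-4 - 5*A/6))
(3329019 - 2207237) + v(501, 232) = (3329019 - 2207237) + (4 - 1/6*501*(24 + 5*501)) = 1121782 + (4 - 1/6*501*(24 + 2505)) = 1121782 + (4 - 1/6*501*2529) = 1121782 + (4 - 422343/2) = 1121782 - 422335/2 = 1821229/2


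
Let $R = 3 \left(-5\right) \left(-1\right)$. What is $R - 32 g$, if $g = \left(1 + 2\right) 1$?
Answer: $-81$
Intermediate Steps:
$R = 15$ ($R = \left(-15\right) \left(-1\right) = 15$)
$g = 3$ ($g = 3 \cdot 1 = 3$)
$R - 32 g = 15 - 96 = -81$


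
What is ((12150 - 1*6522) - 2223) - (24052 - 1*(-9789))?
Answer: -30436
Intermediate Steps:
((12150 - 1*6522) - 2223) - (24052 - 1*(-9789)) = ((12150 - 6522) - 2223) - (24052 + 9789) = (5628 - 2223) - 1*33841 = 3405 - 33841 = -30436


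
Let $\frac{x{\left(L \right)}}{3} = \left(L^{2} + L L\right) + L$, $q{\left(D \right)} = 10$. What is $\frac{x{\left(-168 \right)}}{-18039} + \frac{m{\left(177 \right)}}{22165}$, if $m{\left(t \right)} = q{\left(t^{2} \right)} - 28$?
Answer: $- \frac{178222062}{19039735} \approx -9.3605$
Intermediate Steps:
$x{\left(L \right)} = 3 L + 6 L^{2}$ ($x{\left(L \right)} = 3 \left(\left(L^{2} + L L\right) + L\right) = 3 \left(\left(L^{2} + L^{2}\right) + L\right) = 3 \left(2 L^{2} + L\right) = 3 \left(L + 2 L^{2}\right) = 3 L + 6 L^{2}$)
$m{\left(t \right)} = -18$ ($m{\left(t \right)} = 10 - 28 = -18$)
$\frac{x{\left(-168 \right)}}{-18039} + \frac{m{\left(177 \right)}}{22165} = \frac{3 \left(-168\right) \left(1 + 2 \left(-168\right)\right)}{-18039} - \frac{18}{22165} = 3 \left(-168\right) \left(1 - 336\right) \left(- \frac{1}{18039}\right) - \frac{18}{22165} = 3 \left(-168\right) \left(-335\right) \left(- \frac{1}{18039}\right) - \frac{18}{22165} = 168840 \left(- \frac{1}{18039}\right) - \frac{18}{22165} = - \frac{8040}{859} - \frac{18}{22165} = - \frac{178222062}{19039735}$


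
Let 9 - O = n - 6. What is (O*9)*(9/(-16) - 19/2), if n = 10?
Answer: -7245/16 ≈ -452.81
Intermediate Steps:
O = 5 (O = 9 - (10 - 6) = 9 - 1*4 = 9 - 4 = 5)
(O*9)*(9/(-16) - 19/2) = (5*9)*(9/(-16) - 19/2) = 45*(9*(-1/16) - 19*1/2) = 45*(-9/16 - 19/2) = 45*(-161/16) = -7245/16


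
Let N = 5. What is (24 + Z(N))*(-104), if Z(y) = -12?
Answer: -1248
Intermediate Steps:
(24 + Z(N))*(-104) = (24 - 12)*(-104) = 12*(-104) = -1248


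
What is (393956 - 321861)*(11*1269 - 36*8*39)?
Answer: 196603065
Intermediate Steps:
(393956 - 321861)*(11*1269 - 36*8*39) = 72095*(13959 - 288*39) = 72095*(13959 - 11232) = 72095*2727 = 196603065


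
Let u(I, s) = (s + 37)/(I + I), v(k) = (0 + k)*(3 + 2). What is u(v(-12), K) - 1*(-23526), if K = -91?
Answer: 470529/20 ≈ 23526.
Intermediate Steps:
v(k) = 5*k (v(k) = k*5 = 5*k)
u(I, s) = (37 + s)/(2*I) (u(I, s) = (37 + s)/((2*I)) = (37 + s)*(1/(2*I)) = (37 + s)/(2*I))
u(v(-12), K) - 1*(-23526) = (37 - 91)/(2*((5*(-12)))) - 1*(-23526) = (1/2)*(-54)/(-60) + 23526 = (1/2)*(-1/60)*(-54) + 23526 = 9/20 + 23526 = 470529/20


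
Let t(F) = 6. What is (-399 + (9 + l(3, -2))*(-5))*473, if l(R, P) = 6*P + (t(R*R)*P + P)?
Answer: -148522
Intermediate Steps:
l(R, P) = 13*P (l(R, P) = 6*P + (6*P + P) = 6*P + 7*P = 13*P)
(-399 + (9 + l(3, -2))*(-5))*473 = (-399 + (9 + 13*(-2))*(-5))*473 = (-399 + (9 - 26)*(-5))*473 = (-399 - 17*(-5))*473 = (-399 + 85)*473 = -314*473 = -148522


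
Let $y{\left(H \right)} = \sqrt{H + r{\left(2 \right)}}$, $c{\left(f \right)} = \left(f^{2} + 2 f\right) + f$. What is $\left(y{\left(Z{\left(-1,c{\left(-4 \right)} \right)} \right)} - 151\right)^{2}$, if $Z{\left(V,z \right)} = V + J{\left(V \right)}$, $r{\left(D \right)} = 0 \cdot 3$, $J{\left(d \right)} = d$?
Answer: $\left(151 - i \sqrt{2}\right)^{2} \approx 22799.0 - 427.1 i$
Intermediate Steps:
$c{\left(f \right)} = f^{2} + 3 f$
$r{\left(D \right)} = 0$
$Z{\left(V,z \right)} = 2 V$ ($Z{\left(V,z \right)} = V + V = 2 V$)
$y{\left(H \right)} = \sqrt{H}$ ($y{\left(H \right)} = \sqrt{H + 0} = \sqrt{H}$)
$\left(y{\left(Z{\left(-1,c{\left(-4 \right)} \right)} \right)} - 151\right)^{2} = \left(\sqrt{2 \left(-1\right)} - 151\right)^{2} = \left(\sqrt{-2} - 151\right)^{2} = \left(i \sqrt{2} - 151\right)^{2} = \left(-151 + i \sqrt{2}\right)^{2}$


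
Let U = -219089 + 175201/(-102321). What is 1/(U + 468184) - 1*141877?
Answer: -3616086390307517/25487474294 ≈ -1.4188e+5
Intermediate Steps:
U = -22417580770/102321 (U = -219089 + 175201*(-1/102321) = -219089 - 175201/102321 = -22417580770/102321 ≈ -2.1909e+5)
1/(U + 468184) - 1*141877 = 1/(-22417580770/102321 + 468184) - 1*141877 = 1/(25487474294/102321) - 141877 = 102321/25487474294 - 141877 = -3616086390307517/25487474294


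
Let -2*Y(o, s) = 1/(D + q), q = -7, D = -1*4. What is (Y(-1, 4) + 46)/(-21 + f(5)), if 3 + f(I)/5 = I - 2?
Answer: -1013/462 ≈ -2.1926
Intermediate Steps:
D = -4
f(I) = -25 + 5*I (f(I) = -15 + 5*(I - 2) = -15 + 5*(-2 + I) = -15 + (-10 + 5*I) = -25 + 5*I)
Y(o, s) = 1/22 (Y(o, s) = -1/(2*(-4 - 7)) = -1/2/(-11) = -1/2*(-1/11) = 1/22)
(Y(-1, 4) + 46)/(-21 + f(5)) = (1/22 + 46)/(-21 + (-25 + 5*5)) = (1013/22)/(-21 + (-25 + 25)) = (1013/22)/(-21 + 0) = (1013/22)/(-21) = -1/21*1013/22 = -1013/462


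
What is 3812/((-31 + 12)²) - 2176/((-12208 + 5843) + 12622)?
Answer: 23066148/2258777 ≈ 10.212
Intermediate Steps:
3812/((-31 + 12)²) - 2176/((-12208 + 5843) + 12622) = 3812/((-19)²) - 2176/(-6365 + 12622) = 3812/361 - 2176/6257 = 23066148/2258777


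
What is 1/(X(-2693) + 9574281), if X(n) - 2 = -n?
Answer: 1/9576976 ≈ 1.0442e-7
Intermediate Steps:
X(n) = 2 - n
1/(X(-2693) + 9574281) = 1/((2 - 1*(-2693)) + 9574281) = 1/((2 + 2693) + 9574281) = 1/(2695 + 9574281) = 1/9576976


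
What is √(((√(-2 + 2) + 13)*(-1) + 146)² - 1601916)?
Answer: I*√1584227 ≈ 1258.7*I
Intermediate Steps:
√(((√(-2 + 2) + 13)*(-1) + 146)² - 1601916) = √(((√0 + 13)*(-1) + 146)² - 1601916) = √(((0 + 13)*(-1) + 146)² - 1601916) = √((13*(-1) + 146)² - 1601916) = √((-13 + 146)² - 1601916) = √(133² - 1601916) = √(17689 - 1601916) = √(-1584227) = I*√1584227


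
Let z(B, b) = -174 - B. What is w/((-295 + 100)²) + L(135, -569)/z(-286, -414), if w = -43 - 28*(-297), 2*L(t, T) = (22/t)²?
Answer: 37546777/172481400 ≈ 0.21769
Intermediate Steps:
L(t, T) = 242/t² (L(t, T) = (22/t)²/2 = (484/t²)/2 = 242/t²)
w = 8273 (w = -43 + 8316 = 8273)
w/((-295 + 100)²) + L(135, -569)/z(-286, -414) = 8273/((-295 + 100)²) + (242/135²)/(-174 - 1*(-286)) = 8273/((-195)²) + (242*(1/18225))/(-174 + 286) = 8273/38025 + (242/18225)/112 = 8273*(1/38025) + (242/18225)*(1/112) = 8273/38025 + 121/1020600 = 37546777/172481400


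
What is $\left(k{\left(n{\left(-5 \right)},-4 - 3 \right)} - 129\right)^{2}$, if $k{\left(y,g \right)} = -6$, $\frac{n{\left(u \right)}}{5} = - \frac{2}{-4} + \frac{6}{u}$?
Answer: $18225$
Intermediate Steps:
$n{\left(u \right)} = \frac{5}{2} + \frac{30}{u}$ ($n{\left(u \right)} = 5 \left(- \frac{2}{-4} + \frac{6}{u}\right) = 5 \left(\left(-2\right) \left(- \frac{1}{4}\right) + \frac{6}{u}\right) = 5 \left(\frac{1}{2} + \frac{6}{u}\right) = \frac{5}{2} + \frac{30}{u}$)
$\left(k{\left(n{\left(-5 \right)},-4 - 3 \right)} - 129\right)^{2} = \left(-6 - 129\right)^{2} = \left(-135\right)^{2} = 18225$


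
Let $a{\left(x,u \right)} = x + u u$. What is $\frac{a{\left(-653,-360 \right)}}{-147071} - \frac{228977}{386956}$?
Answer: $- \frac{83572691699}{56910005876} \approx -1.4685$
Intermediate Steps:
$a{\left(x,u \right)} = x + u^{2}$
$\frac{a{\left(-653,-360 \right)}}{-147071} - \frac{228977}{386956} = \frac{-653 + \left(-360\right)^{2}}{-147071} - \frac{228977}{386956} = \left(-653 + 129600\right) \left(- \frac{1}{147071}\right) - \frac{228977}{386956} = 128947 \left(- \frac{1}{147071}\right) - \frac{228977}{386956} = - \frac{128947}{147071} - \frac{228977}{386956} = - \frac{83572691699}{56910005876}$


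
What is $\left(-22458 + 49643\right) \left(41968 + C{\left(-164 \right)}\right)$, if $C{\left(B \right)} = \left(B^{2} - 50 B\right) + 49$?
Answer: $2096316905$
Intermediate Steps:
$C{\left(B \right)} = 49 + B^{2} - 50 B$
$\left(-22458 + 49643\right) \left(41968 + C{\left(-164 \right)}\right) = \left(-22458 + 49643\right) \left(41968 + \left(49 + \left(-164\right)^{2} - -8200\right)\right) = 27185 \left(41968 + \left(49 + 26896 + 8200\right)\right) = 27185 \left(41968 + 35145\right) = 27185 \cdot 77113 = 2096316905$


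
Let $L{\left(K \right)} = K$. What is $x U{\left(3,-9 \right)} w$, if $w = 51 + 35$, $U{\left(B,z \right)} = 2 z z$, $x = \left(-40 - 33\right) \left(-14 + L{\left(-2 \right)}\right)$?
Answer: $16272576$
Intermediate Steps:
$x = 1168$ ($x = \left(-40 - 33\right) \left(-14 - 2\right) = \left(-73\right) \left(-16\right) = 1168$)
$U{\left(B,z \right)} = 2 z^{2}$
$w = 86$
$x U{\left(3,-9 \right)} w = 1168 \cdot 2 \left(-9\right)^{2} \cdot 86 = 1168 \cdot 2 \cdot 81 \cdot 86 = 1168 \cdot 162 \cdot 86 = 189216 \cdot 86 = 16272576$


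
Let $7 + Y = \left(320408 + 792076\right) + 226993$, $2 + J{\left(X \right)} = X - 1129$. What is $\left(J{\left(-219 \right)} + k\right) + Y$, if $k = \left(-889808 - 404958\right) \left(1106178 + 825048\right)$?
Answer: $-2500484424996$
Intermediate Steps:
$J{\left(X \right)} = -1131 + X$ ($J{\left(X \right)} = -2 + \left(X - 1129\right) = -2 + \left(-1129 + X\right) = -1131 + X$)
$Y = 1339470$ ($Y = -7 + \left(\left(320408 + 792076\right) + 226993\right) = -7 + \left(1112484 + 226993\right) = -7 + 1339477 = 1339470$)
$k = -2500485763116$ ($k = \left(-1294766\right) 1931226 = -2500485763116$)
$\left(J{\left(-219 \right)} + k\right) + Y = \left(\left(-1131 - 219\right) - 2500485763116\right) + 1339470 = \left(-1350 - 2500485763116\right) + 1339470 = -2500485764466 + 1339470 = -2500484424996$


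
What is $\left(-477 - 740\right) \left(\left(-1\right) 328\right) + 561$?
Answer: $399737$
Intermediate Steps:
$\left(-477 - 740\right) \left(\left(-1\right) 328\right) + 561 = \left(-477 - 740\right) \left(-328\right) + 561 = \left(-1217\right) \left(-328\right) + 561 = 399176 + 561 = 399737$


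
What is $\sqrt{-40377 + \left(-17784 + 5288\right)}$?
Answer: $i \sqrt{52873} \approx 229.94 i$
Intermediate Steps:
$\sqrt{-40377 + \left(-17784 + 5288\right)} = \sqrt{-40377 - 12496} = \sqrt{-52873} = i \sqrt{52873}$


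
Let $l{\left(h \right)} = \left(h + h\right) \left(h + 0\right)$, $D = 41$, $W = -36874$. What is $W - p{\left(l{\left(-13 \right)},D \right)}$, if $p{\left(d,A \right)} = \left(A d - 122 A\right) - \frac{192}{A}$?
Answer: $- \frac{1874738}{41} \approx -45725.0$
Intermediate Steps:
$l{\left(h \right)} = 2 h^{2}$ ($l{\left(h \right)} = 2 h h = 2 h^{2}$)
$p{\left(d,A \right)} = - \frac{192}{A} - 122 A + A d$ ($p{\left(d,A \right)} = \left(- 122 A + A d\right) - \frac{192}{A} = - \frac{192}{A} - 122 A + A d$)
$W - p{\left(l{\left(-13 \right)},D \right)} = -36874 - \frac{-192 + 41^{2} \left(-122 + 2 \left(-13\right)^{2}\right)}{41} = -36874 - \frac{-192 + 1681 \left(-122 + 2 \cdot 169\right)}{41} = -36874 - \frac{-192 + 1681 \left(-122 + 338\right)}{41} = -36874 - \frac{-192 + 1681 \cdot 216}{41} = -36874 - \frac{-192 + 363096}{41} = -36874 - \frac{1}{41} \cdot 362904 = -36874 - \frac{362904}{41} = - \frac{1874738}{41}$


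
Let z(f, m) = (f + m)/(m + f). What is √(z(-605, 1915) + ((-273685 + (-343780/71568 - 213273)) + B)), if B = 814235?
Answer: √2910219299407/2982 ≈ 572.08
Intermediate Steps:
z(f, m) = 1 (z(f, m) = (f + m)/(f + m) = 1)
√(z(-605, 1915) + ((-273685 + (-343780/71568 - 213273)) + B)) = √(1 + ((-273685 + (-343780/71568 - 213273)) + 814235)) = √(1 + ((-273685 + (-343780*1/71568 - 213273)) + 814235)) = √(1 + ((-273685 + (-85945/17892 - 213273)) + 814235)) = √(1 + ((-273685 - 3815966461/17892) + 814235)) = √(1 + (-8712738481/17892 + 814235)) = √(1 + 5855554139/17892) = √(5855572031/17892) = √2910219299407/2982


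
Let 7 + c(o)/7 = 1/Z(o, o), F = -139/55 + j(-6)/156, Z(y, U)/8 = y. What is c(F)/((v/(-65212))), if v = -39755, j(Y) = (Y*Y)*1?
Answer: -10575250707/130555420 ≈ -81.002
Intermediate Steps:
j(Y) = Y² (j(Y) = Y²*1 = Y²)
Z(y, U) = 8*y
F = -1642/715 (F = -139/55 + (-6)²/156 = -139*1/55 + 36*(1/156) = -139/55 + 3/13 = -1642/715 ≈ -2.2965)
c(o) = -49 + 7/(8*o) (c(o) = -49 + 7/((8*o)) = -49 + 7*(1/(8*o)) = -49 + 7/(8*o))
c(F)/((v/(-65212))) = (-49 + 7/(8*(-1642/715)))/((-39755/(-65212))) = (-49 + (7/8)*(-715/1642))/((-39755*(-1/65212))) = (-49 - 5005/13136)/(39755/65212) = -648669/13136*65212/39755 = -10575250707/130555420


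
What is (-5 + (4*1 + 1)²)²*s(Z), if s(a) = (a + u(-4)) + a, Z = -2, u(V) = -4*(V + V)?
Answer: 11200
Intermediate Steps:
u(V) = -8*V
s(a) = 32 + 2*a (s(a) = (a - 8*(-4)) + a = (a + 32) + a = (32 + a) + a = 32 + 2*a)
(-5 + (4*1 + 1)²)²*s(Z) = (-5 + (4*1 + 1)²)²*(32 + 2*(-2)) = (-5 + (4 + 1)²)²*(32 - 4) = (-5 + 5²)²*28 = (-5 + 25)²*28 = 20²*28 = 400*28 = 11200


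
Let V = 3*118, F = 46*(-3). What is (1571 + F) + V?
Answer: 1787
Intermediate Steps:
F = -138
V = 354
(1571 + F) + V = (1571 - 138) + 354 = 1433 + 354 = 1787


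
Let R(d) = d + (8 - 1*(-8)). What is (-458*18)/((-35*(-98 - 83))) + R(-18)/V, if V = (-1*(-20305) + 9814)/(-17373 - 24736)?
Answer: 285219994/190803865 ≈ 1.4948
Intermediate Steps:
R(d) = 16 + d (R(d) = d + (8 + 8) = d + 16 = 16 + d)
V = -30119/42109 (V = (20305 + 9814)/(-42109) = 30119*(-1/42109) = -30119/42109 ≈ -0.71526)
(-458*18)/((-35*(-98 - 83))) + R(-18)/V = (-458*18)/((-35*(-98 - 83))) + (16 - 18)/(-30119/42109) = -8244/((-35*(-181))) - 2*(-42109/30119) = -8244/6335 + 84218/30119 = 285219994/190803865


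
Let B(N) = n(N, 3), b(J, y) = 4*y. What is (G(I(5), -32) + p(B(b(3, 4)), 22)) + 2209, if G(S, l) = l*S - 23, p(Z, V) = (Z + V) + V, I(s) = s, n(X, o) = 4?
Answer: 2074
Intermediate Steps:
B(N) = 4
p(Z, V) = Z + 2*V (p(Z, V) = (V + Z) + V = Z + 2*V)
G(S, l) = -23 + S*l (G(S, l) = S*l - 23 = -23 + S*l)
(G(I(5), -32) + p(B(b(3, 4)), 22)) + 2209 = ((-23 + 5*(-32)) + (4 + 2*22)) + 2209 = ((-23 - 160) + (4 + 44)) + 2209 = (-183 + 48) + 2209 = -135 + 2209 = 2074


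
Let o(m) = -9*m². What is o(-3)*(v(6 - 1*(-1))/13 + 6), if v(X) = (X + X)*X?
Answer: -14256/13 ≈ -1096.6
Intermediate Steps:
v(X) = 2*X² (v(X) = (2*X)*X = 2*X²)
o(-3)*(v(6 - 1*(-1))/13 + 6) = (-9*(-3)²)*((2*(6 - 1*(-1))²)/13 + 6) = (-9*9)*((2*(6 + 1)²)*(1/13) + 6) = -81*((2*7²)*(1/13) + 6) = -81*((2*49)*(1/13) + 6) = -81*(98*(1/13) + 6) = -81*(98/13 + 6) = -81*176/13 = -14256/13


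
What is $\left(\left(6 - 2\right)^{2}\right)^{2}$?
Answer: $256$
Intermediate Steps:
$\left(\left(6 - 2\right)^{2}\right)^{2} = \left(4^{2}\right)^{2} = 16^{2} = 256$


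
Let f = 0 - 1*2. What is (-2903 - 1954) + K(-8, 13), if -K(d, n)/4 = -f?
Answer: -4865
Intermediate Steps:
f = -2 (f = 0 - 2 = -2)
K(d, n) = -8 (K(d, n) = -(-4)*(-2) = -4*2 = -8)
(-2903 - 1954) + K(-8, 13) = (-2903 - 1954) - 8 = -4857 - 8 = -4865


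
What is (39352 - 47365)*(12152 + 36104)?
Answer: -386675328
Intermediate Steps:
(39352 - 47365)*(12152 + 36104) = -8013*48256 = -386675328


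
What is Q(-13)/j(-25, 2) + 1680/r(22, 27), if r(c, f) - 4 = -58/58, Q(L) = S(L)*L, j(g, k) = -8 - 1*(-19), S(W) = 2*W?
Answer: 6498/11 ≈ 590.73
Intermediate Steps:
j(g, k) = 11 (j(g, k) = -8 + 19 = 11)
Q(L) = 2*L² (Q(L) = (2*L)*L = 2*L²)
r(c, f) = 3 (r(c, f) = 4 - 58/58 = 4 - 58*1/58 = 4 - 1 = 3)
Q(-13)/j(-25, 2) + 1680/r(22, 27) = (2*(-13)²)/11 + 1680/3 = (2*169)*(1/11) + 1680*(⅓) = 338*(1/11) + 560 = 338/11 + 560 = 6498/11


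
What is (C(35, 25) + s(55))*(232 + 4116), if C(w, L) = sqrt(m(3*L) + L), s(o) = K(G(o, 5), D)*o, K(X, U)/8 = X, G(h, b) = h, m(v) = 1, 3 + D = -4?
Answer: 105221600 + 4348*sqrt(26) ≈ 1.0524e+8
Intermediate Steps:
D = -7 (D = -3 - 4 = -7)
K(X, U) = 8*X
s(o) = 8*o**2 (s(o) = (8*o)*o = 8*o**2)
C(w, L) = sqrt(1 + L)
(C(35, 25) + s(55))*(232 + 4116) = (sqrt(1 + 25) + 8*55**2)*(232 + 4116) = (sqrt(26) + 8*3025)*4348 = (sqrt(26) + 24200)*4348 = (24200 + sqrt(26))*4348 = 105221600 + 4348*sqrt(26)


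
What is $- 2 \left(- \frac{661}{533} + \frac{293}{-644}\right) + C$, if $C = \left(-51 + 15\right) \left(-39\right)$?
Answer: $\frac{241544757}{171626} \approx 1407.4$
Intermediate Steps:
$C = 1404$ ($C = \left(-36\right) \left(-39\right) = 1404$)
$- 2 \left(- \frac{661}{533} + \frac{293}{-644}\right) + C = - 2 \left(- \frac{661}{533} + \frac{293}{-644}\right) + 1404 = - 2 \left(\left(-661\right) \frac{1}{533} + 293 \left(- \frac{1}{644}\right)\right) + 1404 = - 2 \left(- \frac{661}{533} - \frac{293}{644}\right) + 1404 = \left(-2\right) \left(- \frac{581853}{343252}\right) + 1404 = \frac{581853}{171626} + 1404 = \frac{241544757}{171626}$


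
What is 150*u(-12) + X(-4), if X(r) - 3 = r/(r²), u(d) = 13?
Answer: 7811/4 ≈ 1952.8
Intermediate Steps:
X(r) = 3 + 1/r (X(r) = 3 + r/(r²) = 3 + r/r² = 3 + 1/r)
150*u(-12) + X(-4) = 150*13 + (3 + 1/(-4)) = 1950 + (3 - ¼) = 1950 + 11/4 = 7811/4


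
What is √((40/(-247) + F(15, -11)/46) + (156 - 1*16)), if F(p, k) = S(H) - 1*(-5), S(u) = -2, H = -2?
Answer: √18060819322/11362 ≈ 11.828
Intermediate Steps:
F(p, k) = 3 (F(p, k) = -2 - 1*(-5) = -2 + 5 = 3)
√((40/(-247) + F(15, -11)/46) + (156 - 1*16)) = √((40/(-247) + 3/46) + (156 - 1*16)) = √((40*(-1/247) + 3*(1/46)) + (156 - 16)) = √((-40/247 + 3/46) + 140) = √(-1099/11362 + 140) = √(1589581/11362) = √18060819322/11362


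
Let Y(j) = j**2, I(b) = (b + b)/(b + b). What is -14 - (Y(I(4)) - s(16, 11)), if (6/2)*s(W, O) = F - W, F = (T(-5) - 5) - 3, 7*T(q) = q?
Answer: -488/21 ≈ -23.238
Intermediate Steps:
T(q) = q/7
I(b) = 1 (I(b) = (2*b)/((2*b)) = (2*b)*(1/(2*b)) = 1)
F = -61/7 (F = ((1/7)*(-5) - 5) - 3 = (-5/7 - 5) - 3 = -40/7 - 3 = -61/7 ≈ -8.7143)
s(W, O) = -61/21 - W/3 (s(W, O) = (-61/7 - W)/3 = -61/21 - W/3)
-14 - (Y(I(4)) - s(16, 11)) = -14 - (1**2 - (-61/21 - 1/3*16)) = -14 - (1 - (-61/21 - 16/3)) = -14 - (1 - 1*(-173/21)) = -14 - (1 + 173/21) = -14 - 1*194/21 = -14 - 194/21 = -488/21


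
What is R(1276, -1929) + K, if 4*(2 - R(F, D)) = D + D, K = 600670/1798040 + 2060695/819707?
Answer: 20409843565473/21055228204 ≈ 969.35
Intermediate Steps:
K = 59965506307/21055228204 (K = 600670*(1/1798040) + 2060695*(1/819707) = 60067/179804 + 294385/117101 = 59965506307/21055228204 ≈ 2.8480)
R(F, D) = 2 - D/2 (R(F, D) = 2 - (D + D)/4 = 2 - D/2)
R(1276, -1929) + K = (2 - 1/2*(-1929)) + 59965506307/21055228204 = (2 + 1929/2) + 59965506307/21055228204 = 1933/2 + 59965506307/21055228204 = 20409843565473/21055228204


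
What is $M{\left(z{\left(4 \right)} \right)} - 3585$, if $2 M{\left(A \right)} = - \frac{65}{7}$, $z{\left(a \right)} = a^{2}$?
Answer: $- \frac{50255}{14} \approx -3589.6$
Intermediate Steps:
$M{\left(A \right)} = - \frac{65}{14}$ ($M{\left(A \right)} = \frac{\left(-65\right) \frac{1}{7}}{2} = \frac{1}{2} \left(- \frac{65}{7}\right) = - \frac{65}{14}$)
$M{\left(z{\left(4 \right)} \right)} - 3585 = - \frac{65}{14} - 3585 = - \frac{50255}{14}$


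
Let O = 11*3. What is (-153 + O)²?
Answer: 14400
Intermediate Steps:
O = 33
(-153 + O)² = (-153 + 33)² = (-120)² = 14400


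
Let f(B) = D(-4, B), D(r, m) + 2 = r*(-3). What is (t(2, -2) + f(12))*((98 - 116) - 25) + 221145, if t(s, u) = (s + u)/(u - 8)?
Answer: 220715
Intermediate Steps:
D(r, m) = -2 - 3*r (D(r, m) = -2 + r*(-3) = -2 - 3*r)
f(B) = 10 (f(B) = -2 - 3*(-4) = -2 + 12 = 10)
t(s, u) = (s + u)/(-8 + u)
(t(2, -2) + f(12))*((98 - 116) - 25) + 221145 = ((2 - 2)/(-8 - 2) + 10)*((98 - 116) - 25) + 221145 = (0/(-10) + 10)*(-18 - 25) + 221145 = (-1/10*0 + 10)*(-43) + 221145 = (0 + 10)*(-43) + 221145 = 10*(-43) + 221145 = -430 + 221145 = 220715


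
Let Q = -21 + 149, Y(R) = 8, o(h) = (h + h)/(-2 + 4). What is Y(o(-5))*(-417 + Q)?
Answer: -2312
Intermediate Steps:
o(h) = h (o(h) = (2*h)/2 = (2*h)*(½) = h)
Q = 128
Y(o(-5))*(-417 + Q) = 8*(-417 + 128) = 8*(-289) = -2312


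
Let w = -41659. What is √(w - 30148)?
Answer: I*√71807 ≈ 267.97*I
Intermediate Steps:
√(w - 30148) = √(-41659 - 30148) = √(-71807) = I*√71807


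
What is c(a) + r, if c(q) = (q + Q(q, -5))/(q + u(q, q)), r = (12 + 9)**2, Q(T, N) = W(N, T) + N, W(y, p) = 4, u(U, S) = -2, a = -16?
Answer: 7955/18 ≈ 441.94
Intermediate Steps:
Q(T, N) = 4 + N
r = 441 (r = 21**2 = 441)
c(q) = (-1 + q)/(-2 + q) (c(q) = (q + (4 - 5))/(q - 2) = (q - 1)/(-2 + q) = (-1 + q)/(-2 + q))
c(a) + r = (-1 - 16)/(-2 - 16) + 441 = -17/(-18) + 441 = -1/18*(-17) + 441 = 17/18 + 441 = 7955/18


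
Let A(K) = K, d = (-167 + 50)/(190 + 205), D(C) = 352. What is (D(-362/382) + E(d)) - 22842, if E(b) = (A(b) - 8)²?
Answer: -3498263521/156025 ≈ -22421.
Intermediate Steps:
d = -117/395 ≈ -0.29620
E(b) = (-8 + b)² (E(b) = (b - 8)² = (-8 + b)²)
(D(-362/382) + E(d)) - 22842 = (352 + (-8 - 117/395)²) - 22842 = (352 + (-3277/395)²) - 22842 = (352 + 10738729/156025) - 22842 = 65659529/156025 - 22842 = -3498263521/156025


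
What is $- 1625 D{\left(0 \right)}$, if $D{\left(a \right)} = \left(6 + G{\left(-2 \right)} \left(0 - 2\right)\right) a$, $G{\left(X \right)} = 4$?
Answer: $0$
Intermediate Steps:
$D{\left(a \right)} = - 2 a$ ($D{\left(a \right)} = \left(6 + 4 \left(0 - 2\right)\right) a = \left(6 + 4 \left(-2\right)\right) a = \left(6 - 8\right) a = - 2 a$)
$- 1625 D{\left(0 \right)} = - 1625 \left(\left(-2\right) 0\right) = \left(-1625\right) 0 = 0$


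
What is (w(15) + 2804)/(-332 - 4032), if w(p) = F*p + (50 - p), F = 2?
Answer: -2869/4364 ≈ -0.65742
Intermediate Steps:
w(p) = 50 + p (w(p) = 2*p + (50 - p) = 50 + p)
(w(15) + 2804)/(-332 - 4032) = ((50 + 15) + 2804)/(-332 - 4032) = (65 + 2804)/(-4364) = 2869*(-1/4364) = -2869/4364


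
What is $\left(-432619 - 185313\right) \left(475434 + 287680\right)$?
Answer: $-471552560248$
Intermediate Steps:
$\left(-432619 - 185313\right) \left(475434 + 287680\right) = \left(-617932\right) 763114 = -471552560248$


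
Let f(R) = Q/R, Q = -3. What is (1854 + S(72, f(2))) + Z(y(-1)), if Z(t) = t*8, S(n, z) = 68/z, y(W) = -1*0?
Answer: 5426/3 ≈ 1808.7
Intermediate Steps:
y(W) = 0
f(R) = -3/R
Z(t) = 8*t
(1854 + S(72, f(2))) + Z(y(-1)) = (1854 + 68/((-3/2))) + 8*0 = (1854 + 68/((-3*½))) + 0 = (1854 + 68/(-3/2)) + 0 = (1854 + 68*(-⅔)) + 0 = (1854 - 136/3) + 0 = 5426/3 + 0 = 5426/3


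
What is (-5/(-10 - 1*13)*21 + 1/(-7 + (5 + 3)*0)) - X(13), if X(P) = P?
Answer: -1381/161 ≈ -8.5776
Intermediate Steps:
(-5/(-10 - 1*13)*21 + 1/(-7 + (5 + 3)*0)) - X(13) = (-5/(-10 - 1*13)*21 + 1/(-7 + (5 + 3)*0)) - 1*13 = (-5/(-10 - 13)*21 + 1/(-7 + 8*0)) - 13 = (-5/(-23)*21 + 1/(-7 + 0)) - 13 = (-5*(-1/23)*21 + 1/(-7)) - 13 = ((5/23)*21 - ⅐) - 13 = (105/23 - ⅐) - 13 = 712/161 - 13 = -1381/161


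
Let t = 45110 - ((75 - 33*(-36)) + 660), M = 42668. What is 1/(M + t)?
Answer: 1/85855 ≈ 1.1648e-5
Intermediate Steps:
t = 43187 (t = 45110 - ((75 + 1188) + 660) = 45110 - (1263 + 660) = 45110 - 1*1923 = 45110 - 1923 = 43187)
1/(M + t) = 1/(42668 + 43187) = 1/85855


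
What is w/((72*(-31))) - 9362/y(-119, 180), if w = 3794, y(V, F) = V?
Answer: 10222249/132804 ≈ 76.972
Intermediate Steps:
w/((72*(-31))) - 9362/y(-119, 180) = 3794/((72*(-31))) - 9362/(-119) = 3794/(-2232) - 9362*(-1/119) = 3794*(-1/2232) + 9362/119 = -1897/1116 + 9362/119 = 10222249/132804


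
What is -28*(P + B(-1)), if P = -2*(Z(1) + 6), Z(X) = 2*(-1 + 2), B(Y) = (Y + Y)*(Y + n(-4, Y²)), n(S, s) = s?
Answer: 448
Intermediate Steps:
B(Y) = 2*Y*(Y + Y²) (B(Y) = (Y + Y)*(Y + Y²) = (2*Y)*(Y + Y²) = 2*Y*(Y + Y²))
Z(X) = 2 (Z(X) = 2*1 = 2)
P = -16 (P = -2*(2 + 6) = -2*8 = -16)
-28*(P + B(-1)) = -28*(-16 + 2*(-1)²*(1 - 1)) = -28*(-16 + 2*1*0) = -28*(-16 + 0) = -28*(-16) = 448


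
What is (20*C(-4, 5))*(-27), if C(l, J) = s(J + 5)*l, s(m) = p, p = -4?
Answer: -8640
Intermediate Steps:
s(m) = -4
C(l, J) = -4*l
(20*C(-4, 5))*(-27) = (20*(-4*(-4)))*(-27) = (20*16)*(-27) = 320*(-27) = -8640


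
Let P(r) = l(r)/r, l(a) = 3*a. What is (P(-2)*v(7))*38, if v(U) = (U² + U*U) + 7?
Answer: 11970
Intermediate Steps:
v(U) = 7 + 2*U² (v(U) = (U² + U²) + 7 = 2*U² + 7 = 7 + 2*U²)
P(r) = 3 (P(r) = (3*r)/r = 3)
(P(-2)*v(7))*38 = (3*(7 + 2*7²))*38 = (3*(7 + 2*49))*38 = (3*(7 + 98))*38 = (3*105)*38 = 315*38 = 11970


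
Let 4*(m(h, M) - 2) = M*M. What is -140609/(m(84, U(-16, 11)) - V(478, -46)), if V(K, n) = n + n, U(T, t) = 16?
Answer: -140609/158 ≈ -889.93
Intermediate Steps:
V(K, n) = 2*n
m(h, M) = 2 + M²/4 (m(h, M) = 2 + (M*M)/4 = 2 + M²/4)
-140609/(m(84, U(-16, 11)) - V(478, -46)) = -140609/((2 + (¼)*16²) - 2*(-46)) = -140609/((2 + (¼)*256) - 1*(-92)) = -140609/((2 + 64) + 92) = -140609/(66 + 92) = -140609/158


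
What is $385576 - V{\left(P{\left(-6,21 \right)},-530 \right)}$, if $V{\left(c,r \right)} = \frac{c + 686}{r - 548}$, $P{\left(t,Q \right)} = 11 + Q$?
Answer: $\frac{207825823}{539} \approx 3.8558 \cdot 10^{5}$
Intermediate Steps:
$V{\left(c,r \right)} = \frac{686 + c}{-548 + r}$
$385576 - V{\left(P{\left(-6,21 \right)},-530 \right)} = 385576 - \frac{686 + \left(11 + 21\right)}{-548 - 530} = 385576 - \frac{686 + 32}{-1078} = 385576 - \left(- \frac{1}{1078}\right) 718 = 385576 - - \frac{359}{539} = 385576 + \frac{359}{539} = \frac{207825823}{539}$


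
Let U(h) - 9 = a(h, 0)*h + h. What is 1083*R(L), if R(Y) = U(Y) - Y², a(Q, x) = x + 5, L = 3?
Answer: 19494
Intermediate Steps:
a(Q, x) = 5 + x
U(h) = 9 + 6*h (U(h) = 9 + ((5 + 0)*h + h) = 9 + (5*h + h) = 9 + 6*h)
R(Y) = 9 - Y² + 6*Y (R(Y) = (9 + 6*Y) - Y² = 9 - Y² + 6*Y)
1083*R(L) = 1083*(9 - 1*3² + 6*3) = 1083*(9 - 1*9 + 18) = 1083*(9 - 9 + 18) = 1083*18 = 19494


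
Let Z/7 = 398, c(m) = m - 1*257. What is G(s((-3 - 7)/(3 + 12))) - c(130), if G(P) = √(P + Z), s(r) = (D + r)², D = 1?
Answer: 127 + 5*√1003/3 ≈ 179.78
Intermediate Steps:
c(m) = -257 + m (c(m) = m - 257 = -257 + m)
Z = 2786 (Z = 7*398 = 2786)
s(r) = (1 + r)²
G(P) = √(2786 + P) (G(P) = √(P + 2786) = √(2786 + P))
G(s((-3 - 7)/(3 + 12))) - c(130) = √(2786 + (1 + (-3 - 7)/(3 + 12))²) - (-257 + 130) = √(2786 + (1 - 10/15)²) - 1*(-127) = √(2786 + (1 - 10*1/15)²) + 127 = √(2786 + (1 - ⅔)²) + 127 = √(2786 + (⅓)²) + 127 = √(2786 + ⅑) + 127 = √(25075/9) + 127 = 5*√1003/3 + 127 = 127 + 5*√1003/3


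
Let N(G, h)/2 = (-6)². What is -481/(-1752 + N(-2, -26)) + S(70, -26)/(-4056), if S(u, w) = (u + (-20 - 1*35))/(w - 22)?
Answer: 216829/757120 ≈ 0.28639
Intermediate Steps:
N(G, h) = 72 (N(G, h) = 2*(-6)² = 2*36 = 72)
S(u, w) = (-55 + u)/(-22 + w) (S(u, w) = (u + (-20 - 35))/(-22 + w) = (u - 55)/(-22 + w) = (-55 + u)/(-22 + w))
-481/(-1752 + N(-2, -26)) + S(70, -26)/(-4056) = -481/(-1752 + 72) + ((-55 + 70)/(-22 - 26))/(-4056) = -481/(-1680) + (15/(-48))*(-1/4056) = -481*(-1/1680) - 1/48*15*(-1/4056) = 481/1680 - 5/16*(-1/4056) = 481/1680 + 5/64896 = 216829/757120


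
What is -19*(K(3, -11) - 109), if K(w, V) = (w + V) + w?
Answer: 2166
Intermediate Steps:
K(w, V) = V + 2*w (K(w, V) = (V + w) + w = V + 2*w)
-19*(K(3, -11) - 109) = -19*((-11 + 2*3) - 109) = -19*((-11 + 6) - 109) = -19*(-5 - 109) = -19*(-114) = 2166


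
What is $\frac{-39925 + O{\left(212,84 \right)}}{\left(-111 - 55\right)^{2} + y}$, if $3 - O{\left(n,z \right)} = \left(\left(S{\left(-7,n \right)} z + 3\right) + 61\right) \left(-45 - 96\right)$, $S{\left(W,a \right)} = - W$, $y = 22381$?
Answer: $\frac{52010}{49937} \approx 1.0415$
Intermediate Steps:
$O{\left(n,z \right)} = 9027 + 987 z$ ($O{\left(n,z \right)} = 3 - \left(\left(\left(-1\right) \left(-7\right) z + 3\right) + 61\right) \left(-45 - 96\right) = 3 - \left(\left(7 z + 3\right) + 61\right) \left(-141\right) = 3 - \left(\left(3 + 7 z\right) + 61\right) \left(-141\right) = 3 - \left(64 + 7 z\right) \left(-141\right) = 3 - \left(-9024 - 987 z\right) = 3 + \left(9024 + 987 z\right) = 9027 + 987 z$)
$\frac{-39925 + O{\left(212,84 \right)}}{\left(-111 - 55\right)^{2} + y} = \frac{-39925 + \left(9027 + 987 \cdot 84\right)}{\left(-111 - 55\right)^{2} + 22381} = \frac{-39925 + \left(9027 + 82908\right)}{\left(-166\right)^{2} + 22381} = \frac{-39925 + 91935}{27556 + 22381} = \frac{52010}{49937}$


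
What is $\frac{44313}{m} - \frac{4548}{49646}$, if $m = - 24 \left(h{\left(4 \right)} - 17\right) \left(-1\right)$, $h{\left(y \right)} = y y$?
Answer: $- \frac{366678725}{198584} \approx -1846.5$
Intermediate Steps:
$h{\left(y \right)} = y^{2}$
$m = -24$ ($m = - 24 \left(4^{2} - 17\right) \left(-1\right) = - 24 \left(16 - 17\right) \left(-1\right) = \left(-24\right) \left(-1\right) \left(-1\right) = 24 \left(-1\right) = -24$)
$\frac{44313}{m} - \frac{4548}{49646} = \frac{44313}{-24} - \frac{4548}{49646} = 44313 \left(- \frac{1}{24}\right) - \frac{2274}{24823} = - \frac{14771}{8} - \frac{2274}{24823} = - \frac{366678725}{198584}$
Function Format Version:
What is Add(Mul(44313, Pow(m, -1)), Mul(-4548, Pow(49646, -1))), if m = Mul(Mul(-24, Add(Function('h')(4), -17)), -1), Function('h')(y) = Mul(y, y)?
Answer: Rational(-366678725, 198584) ≈ -1846.5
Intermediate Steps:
Function('h')(y) = Pow(y, 2)
m = -24 (m = Mul(Mul(-24, Add(Pow(4, 2), -17)), -1) = Mul(Mul(-24, Add(16, -17)), -1) = Mul(Mul(-24, -1), -1) = Mul(24, -1) = -24)
Add(Mul(44313, Pow(m, -1)), Mul(-4548, Pow(49646, -1))) = Add(Mul(44313, Pow(-24, -1)), Mul(-4548, Pow(49646, -1))) = Add(Mul(44313, Rational(-1, 24)), Mul(-4548, Rational(1, 49646))) = Add(Rational(-14771, 8), Rational(-2274, 24823)) = Rational(-366678725, 198584)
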